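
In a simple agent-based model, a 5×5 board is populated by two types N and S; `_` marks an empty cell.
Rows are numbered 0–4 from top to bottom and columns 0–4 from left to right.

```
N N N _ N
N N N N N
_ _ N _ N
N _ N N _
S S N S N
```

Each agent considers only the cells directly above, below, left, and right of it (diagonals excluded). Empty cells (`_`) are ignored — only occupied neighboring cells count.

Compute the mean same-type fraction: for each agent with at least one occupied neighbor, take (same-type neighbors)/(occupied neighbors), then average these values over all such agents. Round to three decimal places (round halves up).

Row 0: (0,0)N 2/2 · (0,1)N 3/3 · (0,2)N 2/2 · (0,4)N 1/1
Row 1: (1,0)N 2/2 · (1,1)N 3/3 · (1,2)N 4/4 · (1,3)N 2/2 · (1,4)N 3/3
Row 2: (2,2)N 2/2 · (2,4)N 1/1
Row 3: (3,0)N 0/1 · (3,2)N 3/3 · (3,3)N 1/2
Row 4: (4,0)S 1/2 · (4,1)S 1/2 · (4,2)N 1/3 · (4,3)S 0/3 · (4,4)N 0/1
Sum over 19 agents: 2/2 + 3/3 + 2/2 + 1/1 + 2/2 + 3/3 + 4/4 + 2/2 + 3/3 + 2/2 + 1/1 + 0/1 + 3/3 + 1/2 + 1/2 + 1/2 + 1/3 + 0/3 + 0/1 = 83/6; mean = 83/6 ÷ 19 = 83/114 = 0.728070… → 0.728.

0.728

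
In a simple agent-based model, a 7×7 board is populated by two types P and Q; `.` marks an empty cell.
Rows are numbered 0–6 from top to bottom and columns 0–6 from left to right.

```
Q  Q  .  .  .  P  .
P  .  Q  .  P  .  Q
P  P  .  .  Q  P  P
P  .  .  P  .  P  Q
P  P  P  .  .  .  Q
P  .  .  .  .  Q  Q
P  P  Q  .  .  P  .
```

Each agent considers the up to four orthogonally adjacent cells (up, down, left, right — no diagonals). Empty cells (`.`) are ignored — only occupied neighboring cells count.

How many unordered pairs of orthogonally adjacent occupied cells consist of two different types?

8

Scan each occupied cell's neighbors to the right and below so each pair is counted once.
From row 0: 1 unlike of 2 pairs (running 1/2).
From row 1: 2 unlike of 3 pairs (running 3/5).
From row 2: 2 unlike of 6 pairs (running 5/11).
From row 3: 1 unlike of 3 pairs (running 6/14).
From row 4: 0 unlike of 4 pairs (running 6/18).
From row 5: 1 unlike of 3 pairs (running 7/21).
From row 6: 1 unlike of 2 pairs (running 8/23).
Total adjacent occupied pairs: 23; unlike-type pairs: 8.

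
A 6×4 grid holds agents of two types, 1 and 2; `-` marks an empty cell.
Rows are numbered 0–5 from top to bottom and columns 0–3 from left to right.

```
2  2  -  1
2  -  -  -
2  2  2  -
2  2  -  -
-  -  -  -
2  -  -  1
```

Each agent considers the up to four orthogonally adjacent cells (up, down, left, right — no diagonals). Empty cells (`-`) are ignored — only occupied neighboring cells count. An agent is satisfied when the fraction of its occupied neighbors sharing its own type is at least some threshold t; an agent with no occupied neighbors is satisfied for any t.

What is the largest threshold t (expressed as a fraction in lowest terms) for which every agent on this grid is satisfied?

(0,0)2 2/2
(0,1)2 1/1
(0,3)1 — no occupied neighbors
(1,0)2 2/2
(2,0)2 3/3
(2,1)2 3/3
(2,2)2 1/1
(3,0)2 2/2
(3,1)2 2/2
(5,0)2 — no occupied neighbors
(5,3)1 — no occupied neighbors
The smallest same-type fraction is 2/2 at (0,0), which reduces to 1/1. Any threshold above that leaves this agent unsatisfied.

1/1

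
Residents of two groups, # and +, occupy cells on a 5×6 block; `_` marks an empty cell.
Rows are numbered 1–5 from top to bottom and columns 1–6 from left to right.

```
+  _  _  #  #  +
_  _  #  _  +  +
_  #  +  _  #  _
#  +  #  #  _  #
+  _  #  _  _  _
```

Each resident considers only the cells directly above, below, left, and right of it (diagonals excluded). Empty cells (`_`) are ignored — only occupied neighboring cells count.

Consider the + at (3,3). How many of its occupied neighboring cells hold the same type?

0

Occupied neighbors of (3,3): (2,3)=#, (4,3)=#, (3,2)=#.
Same type (+): 0 of 3.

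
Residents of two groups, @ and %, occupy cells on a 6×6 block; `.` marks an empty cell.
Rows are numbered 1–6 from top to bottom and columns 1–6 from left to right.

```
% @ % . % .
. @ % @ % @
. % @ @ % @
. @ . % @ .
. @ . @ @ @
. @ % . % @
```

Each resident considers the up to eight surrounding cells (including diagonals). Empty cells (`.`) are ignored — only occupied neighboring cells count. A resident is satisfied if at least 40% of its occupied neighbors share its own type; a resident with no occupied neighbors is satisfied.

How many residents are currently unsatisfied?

(1,1)% 0/2 not
(1,2)@ 1/4 not
(1,3)% 1/4 not
(1,5)% 1/3 not
(2,2)@ 2/6 not
(2,3)% 2/7 not
(2,4)@ 2/7 not
(2,5)% 2/6 not
(2,6)@ 1/4 not
(3,2)% 1/4 not
(3,3)@ 4/7 satisfied
(3,4)@ 3/7 satisfied
(3,5)% 2/7 not
(3,6)@ 2/4 satisfied
(4,2)@ 2/3 satisfied
(4,4)% 1/6 not
(4,5)@ 5/7 satisfied
(5,2)@ 2/3 satisfied
(5,4)@ 2/5 satisfied
(5,5)@ 4/6 satisfied
(5,6)@ 3/4 satisfied
(6,2)@ 1/2 satisfied
(6,3)% 0/3 not
(6,5)% 0/4 not
(6,6)@ 2/3 satisfied
Unsatisfied: (1,1), (1,2), (1,3), (1,5), (2,2), (2,3), (2,4), (2,5), (2,6), (3,2), (3,5), (4,4), (6,3), (6,5) — 14 in total.

14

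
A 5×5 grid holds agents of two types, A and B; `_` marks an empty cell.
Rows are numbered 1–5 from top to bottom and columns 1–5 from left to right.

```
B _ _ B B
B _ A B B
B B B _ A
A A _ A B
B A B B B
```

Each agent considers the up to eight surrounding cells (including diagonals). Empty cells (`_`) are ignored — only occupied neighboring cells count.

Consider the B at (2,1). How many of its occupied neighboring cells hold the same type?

3

Occupied neighbors of (2,1): (1,1)=B, (3,1)=B, (3,2)=B.
Same type (B): 3 of 3.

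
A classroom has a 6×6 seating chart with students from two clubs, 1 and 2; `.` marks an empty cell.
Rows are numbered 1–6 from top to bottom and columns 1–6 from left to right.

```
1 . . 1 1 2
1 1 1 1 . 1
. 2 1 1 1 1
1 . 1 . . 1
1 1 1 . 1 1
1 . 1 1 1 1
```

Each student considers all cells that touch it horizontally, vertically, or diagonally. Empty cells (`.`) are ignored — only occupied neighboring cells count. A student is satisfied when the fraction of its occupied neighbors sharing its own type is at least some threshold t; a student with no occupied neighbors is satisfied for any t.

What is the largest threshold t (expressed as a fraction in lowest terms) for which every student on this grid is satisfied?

(1,1)1 2/2
(1,4)1 3/3
(1,5)1 3/4
(1,6)2 0/2
(2,1)1 2/3
(2,2)1 4/5
(2,3)1 5/6
(2,4)1 6/6
(2,6)1 3/4
(3,2)2 0/6
(3,3)1 5/6
(3,4)1 5/5
(3,5)1 5/5
(3,6)1 3/3
(4,1)1 2/3
(4,3)1 4/5
(4,6)1 4/4
(5,1)1 3/3
(5,2)1 6/6
(5,3)1 4/4
(5,5)1 5/5
(5,6)1 4/4
(6,1)1 2/2
(6,3)1 3/3
(6,4)1 4/4
(6,5)1 4/4
(6,6)1 3/3
The smallest same-type fraction is 0/2 at (1,6), which reduces to 0/1. Any threshold above that leaves this student unsatisfied.

0/1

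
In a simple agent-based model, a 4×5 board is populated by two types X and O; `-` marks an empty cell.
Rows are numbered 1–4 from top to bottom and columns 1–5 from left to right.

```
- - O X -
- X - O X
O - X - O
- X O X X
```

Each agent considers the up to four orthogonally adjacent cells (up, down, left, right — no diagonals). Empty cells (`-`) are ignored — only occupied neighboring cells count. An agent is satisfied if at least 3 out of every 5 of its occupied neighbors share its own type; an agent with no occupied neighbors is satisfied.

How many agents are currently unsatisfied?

Row 1: (1,3)O 0/1 unhappy · (1,4)X 0/2 unhappy
Row 2: (2,2)X 0/0 ok · (2,4)O 0/2 unhappy · (2,5)X 0/2 unhappy
Row 3: (3,1)O 0/0 ok · (3,3)X 0/1 unhappy · (3,5)O 0/2 unhappy
Row 4: (4,2)X 0/1 unhappy · (4,3)O 0/3 unhappy · (4,4)X 1/2 unhappy · (4,5)X 1/2 unhappy
Unsatisfied: (1,3), (1,4), (2,4), (2,5), (3,3), (3,5), (4,2), (4,3), (4,4), (4,5) — 10 in total.

10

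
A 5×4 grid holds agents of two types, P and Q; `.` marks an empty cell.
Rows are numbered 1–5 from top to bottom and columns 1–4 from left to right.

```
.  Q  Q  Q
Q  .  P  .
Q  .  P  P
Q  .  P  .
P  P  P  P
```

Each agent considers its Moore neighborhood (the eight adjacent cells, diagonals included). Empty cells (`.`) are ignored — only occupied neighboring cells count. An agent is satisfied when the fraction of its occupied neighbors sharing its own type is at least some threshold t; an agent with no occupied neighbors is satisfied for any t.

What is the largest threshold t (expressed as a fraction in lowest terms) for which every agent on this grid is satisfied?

1/3

Row 1: (1,2)Q 2/3 · (1,3)Q 2/3 · (1,4)Q 1/2
Row 2: (2,1)Q 2/2 · (2,3)P 2/5
Row 3: (3,1)Q 2/2 · (3,3)P 3/3 · (3,4)P 3/3
Row 4: (4,1)Q 1/3 · (4,3)P 5/5
Row 5: (5,1)P 1/2 · (5,2)P 3/4 · (5,3)P 3/3 · (5,4)P 2/2
The smallest same-type fraction is 1/3 at (4,1), which reduces to 1/3. Any threshold above that leaves this agent unsatisfied.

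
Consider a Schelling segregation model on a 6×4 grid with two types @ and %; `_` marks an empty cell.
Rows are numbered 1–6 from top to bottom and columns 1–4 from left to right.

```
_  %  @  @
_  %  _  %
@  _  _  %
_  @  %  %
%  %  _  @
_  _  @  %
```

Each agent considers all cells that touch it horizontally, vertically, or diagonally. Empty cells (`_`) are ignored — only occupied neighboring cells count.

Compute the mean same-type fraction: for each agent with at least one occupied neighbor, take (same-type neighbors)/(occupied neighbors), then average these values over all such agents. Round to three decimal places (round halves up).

Row 1: (1,2)% 1/2 · (1,3)@ 1/4 · (1,4)@ 1/2
Row 2: (2,2)% 1/3 · (2,4)% 1/3
Row 3: (3,1)@ 1/2 · (3,4)% 3/3
Row 4: (4,2)@ 1/4 · (4,3)% 3/5 · (4,4)% 2/3
Row 5: (5,1)% 1/2 · (5,2)% 2/4 · (5,4)@ 1/4
Row 6: (6,3)@ 1/3 · (6,4)% 0/2
Sum over 15 agents: 1/2 + 1/4 + 1/2 + 1/3 + 1/3 + 1/2 + 3/3 + 1/4 + 3/5 + 2/3 + 1/2 + 2/4 + 1/4 + 1/3 + 0/2 = 391/60; mean = 391/60 ÷ 15 = 391/900 = 0.434444… → 0.434.

0.434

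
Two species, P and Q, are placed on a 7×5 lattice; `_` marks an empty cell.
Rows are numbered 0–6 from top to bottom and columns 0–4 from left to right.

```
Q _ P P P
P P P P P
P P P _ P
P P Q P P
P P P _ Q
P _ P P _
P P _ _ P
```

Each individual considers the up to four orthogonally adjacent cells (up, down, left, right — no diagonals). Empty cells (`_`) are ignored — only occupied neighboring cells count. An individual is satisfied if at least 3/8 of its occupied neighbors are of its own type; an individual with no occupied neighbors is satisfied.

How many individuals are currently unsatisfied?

3

(0,0)Q 0/1 unhappy
(0,2)P 2/2 ok
(0,3)P 3/3 ok
(0,4)P 2/2 ok
(1,0)P 2/3 ok
(1,1)P 3/3 ok
(1,2)P 4/4 ok
(1,3)P 3/3 ok
(1,4)P 3/3 ok
(2,0)P 3/3 ok
(2,1)P 4/4 ok
(2,2)P 2/3 ok
(2,4)P 2/2 ok
(3,0)P 3/3 ok
(3,1)P 3/4 ok
(3,2)Q 0/4 unhappy
(3,3)P 1/2 ok
(3,4)P 2/3 ok
(4,0)P 3/3 ok
(4,1)P 3/3 ok
(4,2)P 2/3 ok
(4,4)Q 0/1 unhappy
(5,0)P 2/2 ok
(5,2)P 2/2 ok
(5,3)P 1/1 ok
(6,0)P 2/2 ok
(6,1)P 1/1 ok
(6,4)P 0/0 ok
Unsatisfied: (0,0), (3,2), (4,4) — 3 in total.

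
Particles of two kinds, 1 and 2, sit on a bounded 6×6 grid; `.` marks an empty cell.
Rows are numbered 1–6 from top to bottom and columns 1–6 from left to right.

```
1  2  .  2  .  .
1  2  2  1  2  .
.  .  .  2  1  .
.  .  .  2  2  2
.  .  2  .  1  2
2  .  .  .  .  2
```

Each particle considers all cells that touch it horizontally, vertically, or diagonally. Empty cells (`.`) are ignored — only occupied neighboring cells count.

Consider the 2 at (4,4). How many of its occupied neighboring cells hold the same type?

Occupied neighbors of (4,4): (3,4)=2, (3,5)=1, (4,5)=2, (5,3)=2, (5,5)=1.
Same type (2): 3 of 5.

3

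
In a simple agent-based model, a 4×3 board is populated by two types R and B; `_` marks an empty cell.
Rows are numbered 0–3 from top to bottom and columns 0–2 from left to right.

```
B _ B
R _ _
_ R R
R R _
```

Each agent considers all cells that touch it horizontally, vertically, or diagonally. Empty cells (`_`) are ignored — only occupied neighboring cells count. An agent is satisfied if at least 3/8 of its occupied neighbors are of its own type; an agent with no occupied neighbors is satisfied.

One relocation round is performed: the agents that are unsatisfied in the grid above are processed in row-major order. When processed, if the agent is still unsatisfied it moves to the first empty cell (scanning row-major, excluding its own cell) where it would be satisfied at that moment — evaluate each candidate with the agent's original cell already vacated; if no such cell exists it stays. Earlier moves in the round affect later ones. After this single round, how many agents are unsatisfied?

Initially unsatisfied (in order): (0,0).
  (0,0) → (0,1).
Resulting grid:
_ B B
R _ _
_ R R
R R _
All satisfied now.

0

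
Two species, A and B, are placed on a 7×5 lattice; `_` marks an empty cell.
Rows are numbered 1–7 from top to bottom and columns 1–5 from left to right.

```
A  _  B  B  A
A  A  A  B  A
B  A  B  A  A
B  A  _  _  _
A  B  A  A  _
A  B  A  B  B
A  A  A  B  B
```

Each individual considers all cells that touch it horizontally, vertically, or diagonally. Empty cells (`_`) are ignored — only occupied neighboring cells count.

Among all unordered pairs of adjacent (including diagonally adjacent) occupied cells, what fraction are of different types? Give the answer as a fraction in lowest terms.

Scan each occupied cell's neighbors to the right and below (and the two forward diagonals) so each pair is counted once.
From row 1: 6 unlike of 12 pairs (running 6/12).
From row 2: 8 unlike of 17 pairs (running 14/29).
From row 3: 6 unlike of 9 pairs (running 20/38).
From row 4: 3 unlike of 6 pairs (running 23/44).
From row 5: 9 unlike of 14 pairs (running 32/58).
From row 6: 8 unlike of 17 pairs (running 40/75).
From row 7: 1 unlike of 4 pairs (running 41/79).
Total adjacent occupied pairs: 79; unlike-type pairs: 41.
41/79 is already in lowest terms.

41/79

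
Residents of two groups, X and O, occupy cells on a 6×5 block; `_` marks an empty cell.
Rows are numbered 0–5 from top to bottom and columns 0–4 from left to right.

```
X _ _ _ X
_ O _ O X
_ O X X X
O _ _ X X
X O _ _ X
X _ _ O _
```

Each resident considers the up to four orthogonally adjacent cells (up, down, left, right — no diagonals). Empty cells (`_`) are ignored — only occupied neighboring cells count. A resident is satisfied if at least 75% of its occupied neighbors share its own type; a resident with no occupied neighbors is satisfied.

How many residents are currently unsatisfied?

Row 0: (0,0)X 0/0 ✓ · (0,4)X 1/1 ✓
Row 1: (1,1)O 1/1 ✓ · (1,3)O 0/2 ✗ · (1,4)X 2/3 ✗
Row 2: (2,1)O 1/2 ✗ · (2,2)X 1/2 ✗ · (2,3)X 3/4 ✓ · (2,4)X 3/3 ✓
Row 3: (3,0)O 0/1 ✗ · (3,3)X 2/2 ✓ · (3,4)X 3/3 ✓
Row 4: (4,0)X 1/3 ✗ · (4,1)O 0/1 ✗ · (4,4)X 1/1 ✓
Row 5: (5,0)X 1/1 ✓ · (5,3)O 0/0 ✓
Unsatisfied: (1,3), (1,4), (2,1), (2,2), (3,0), (4,0), (4,1) — 7 in total.

7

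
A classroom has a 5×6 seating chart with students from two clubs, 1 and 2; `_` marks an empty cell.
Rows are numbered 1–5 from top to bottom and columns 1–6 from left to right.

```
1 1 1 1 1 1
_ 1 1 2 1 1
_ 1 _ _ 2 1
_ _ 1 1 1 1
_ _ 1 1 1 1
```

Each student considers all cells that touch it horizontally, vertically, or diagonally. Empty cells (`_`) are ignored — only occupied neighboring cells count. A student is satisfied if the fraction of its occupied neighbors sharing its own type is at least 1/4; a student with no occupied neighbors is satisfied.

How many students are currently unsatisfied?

Row 1: (1,1)1 2/2 ✓ · (1,2)1 4/4 ✓ · (1,3)1 4/5 ✓ · (1,4)1 4/5 ✓ · (1,5)1 4/5 ✓ · (1,6)1 3/3 ✓
Row 2: (2,2)1 5/5 ✓ · (2,3)1 5/6 ✓ · (2,4)2 1/6 ✗ · (2,5)1 5/7 ✓ · (2,6)1 4/5 ✓
Row 3: (3,2)1 3/3 ✓ · (3,5)2 1/7 ✗ · (3,6)1 4/5 ✓
Row 4: (4,3)1 4/4 ✓ · (4,4)1 5/6 ✓ · (4,5)1 6/7 ✓ · (4,6)1 4/5 ✓
Row 5: (5,3)1 3/3 ✓ · (5,4)1 5/5 ✓ · (5,5)1 5/5 ✓ · (5,6)1 3/3 ✓
Unsatisfied: (2,4), (3,5) — 2 in total.

2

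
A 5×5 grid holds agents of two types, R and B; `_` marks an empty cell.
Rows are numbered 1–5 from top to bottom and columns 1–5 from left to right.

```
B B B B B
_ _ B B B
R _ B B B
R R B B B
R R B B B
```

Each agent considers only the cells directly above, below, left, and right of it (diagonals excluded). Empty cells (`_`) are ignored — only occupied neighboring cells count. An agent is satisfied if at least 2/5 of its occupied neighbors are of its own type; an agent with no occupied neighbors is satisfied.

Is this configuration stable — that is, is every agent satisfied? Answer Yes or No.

Yes

(1,1)B 1/1 ok
(1,2)B 2/2 ok
(1,3)B 3/3 ok
(1,4)B 3/3 ok
(1,5)B 2/2 ok
(2,3)B 3/3 ok
(2,4)B 4/4 ok
(2,5)B 3/3 ok
(3,1)R 1/1 ok
(3,3)B 3/3 ok
(3,4)B 4/4 ok
(3,5)B 3/3 ok
(4,1)R 3/3 ok
(4,2)R 2/3 ok
(4,3)B 3/4 ok
(4,4)B 4/4 ok
(4,5)B 3/3 ok
(5,1)R 2/2 ok
(5,2)R 2/3 ok
(5,3)B 2/3 ok
(5,4)B 3/3 ok
(5,5)B 2/2 ok
All meet the threshold, so the configuration is stable.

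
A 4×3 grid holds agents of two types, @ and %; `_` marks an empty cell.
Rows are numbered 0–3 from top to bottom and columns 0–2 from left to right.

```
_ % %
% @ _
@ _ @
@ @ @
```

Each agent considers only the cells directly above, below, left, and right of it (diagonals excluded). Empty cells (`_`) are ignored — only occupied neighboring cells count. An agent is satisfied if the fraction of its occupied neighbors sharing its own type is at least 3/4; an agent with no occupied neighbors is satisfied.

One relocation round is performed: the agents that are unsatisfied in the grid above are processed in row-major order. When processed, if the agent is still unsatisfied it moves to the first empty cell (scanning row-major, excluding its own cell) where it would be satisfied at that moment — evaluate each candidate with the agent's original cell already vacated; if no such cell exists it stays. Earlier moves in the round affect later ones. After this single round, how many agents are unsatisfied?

2

Initially unsatisfied (in order): (0,1), (1,0), (1,1), (2,0).
  (0,1) → (0,0).
  (1,0): no empty cell satisfies it; stays.
  (1,1) → (2,1).
  (2,0): no empty cell satisfies it; stays.
Resulting grid:
% _ %
% _ _
@ @ @
@ @ @
Unsatisfied now: (1,0), (2,0).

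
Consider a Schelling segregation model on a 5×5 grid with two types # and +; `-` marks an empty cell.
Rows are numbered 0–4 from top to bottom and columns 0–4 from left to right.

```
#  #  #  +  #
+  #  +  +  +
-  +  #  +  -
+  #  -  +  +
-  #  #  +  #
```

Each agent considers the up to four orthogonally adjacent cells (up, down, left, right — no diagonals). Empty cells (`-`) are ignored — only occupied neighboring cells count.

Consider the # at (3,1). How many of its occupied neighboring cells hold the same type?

Occupied neighbors of (3,1): (2,1)=+, (4,1)=#, (3,0)=+.
Same type (#): 1 of 3.

1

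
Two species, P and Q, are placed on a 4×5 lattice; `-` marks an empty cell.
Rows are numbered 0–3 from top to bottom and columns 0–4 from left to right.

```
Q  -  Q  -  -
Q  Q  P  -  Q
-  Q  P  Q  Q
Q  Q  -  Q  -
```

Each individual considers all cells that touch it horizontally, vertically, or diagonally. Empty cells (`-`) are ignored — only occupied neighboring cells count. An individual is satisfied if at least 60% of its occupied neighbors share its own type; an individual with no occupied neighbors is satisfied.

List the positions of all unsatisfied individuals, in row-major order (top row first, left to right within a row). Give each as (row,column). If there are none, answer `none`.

(0,2), (1,2), (2,2)

(0,0)Q 2/2 ok
(0,2)Q 1/2 unhappy
(1,0)Q 3/3 ok
(1,1)Q 4/6 ok
(1,2)P 1/5 unhappy
(1,4)Q 2/2 ok
(2,1)Q 4/6 ok
(2,2)P 1/6 unhappy
(2,3)Q 3/5 ok
(2,4)Q 3/3 ok
(3,0)Q 2/2 ok
(3,1)Q 2/3 ok
(3,3)Q 2/3 ok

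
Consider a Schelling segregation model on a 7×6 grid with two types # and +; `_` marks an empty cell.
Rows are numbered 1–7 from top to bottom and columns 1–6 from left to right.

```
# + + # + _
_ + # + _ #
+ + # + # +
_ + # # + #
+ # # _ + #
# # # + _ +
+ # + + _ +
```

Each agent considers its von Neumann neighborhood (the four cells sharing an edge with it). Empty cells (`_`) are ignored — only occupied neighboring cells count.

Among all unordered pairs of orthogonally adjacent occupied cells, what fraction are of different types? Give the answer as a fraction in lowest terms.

4/7

Scan each occupied cell's neighbors to the right and below so each pair is counted once.
Row 1: #(1,1)–+(1,2)≠ +(1,2)–+(1,3)= +(1,2)–+(2,2)= +(1,3)–#(1,4)≠ +(1,3)–#(2,3)≠ #(1,4)–+(1,5)≠ #(1,4)–+(2,4)≠  → 5/7 unlike.
Row 2: +(2,2)–#(2,3)≠ +(2,2)–+(3,2)= #(2,3)–+(2,4)≠ #(2,3)–#(3,3)= +(2,4)–+(3,4)= #(2,6)–+(3,6)≠  → 3/6 unlike.
Row 3: +(3,1)–+(3,2)= +(3,2)–#(3,3)≠ +(3,2)–+(4,2)= #(3,3)–+(3,4)≠ #(3,3)–#(4,3)= +(3,4)–#(3,5)≠ +(3,4)–#(4,4)≠ #(3,5)–+(3,6)≠ #(3,5)–+(4,5)≠ +(3,6)–#(4,6)≠  → 7/10 unlike.
Row 4: +(4,2)–#(4,3)≠ +(4,2)–#(5,2)≠ #(4,3)–#(4,4)= #(4,3)–#(5,3)= #(4,4)–+(4,5)≠ +(4,5)–#(4,6)≠ +(4,5)–+(5,5)= #(4,6)–#(5,6)=  → 4/8 unlike.
Row 5: +(5,1)–#(5,2)≠ +(5,1)–#(6,1)≠ #(5,2)–#(5,3)= #(5,2)–#(6,2)= #(5,3)–#(6,3)= +(5,5)–#(5,6)≠ #(5,6)–+(6,6)≠  → 4/7 unlike.
Row 6: #(6,1)–#(6,2)= #(6,1)–+(7,1)≠ #(6,2)–#(6,3)= #(6,2)–#(7,2)= #(6,3)–+(6,4)≠ #(6,3)–+(7,3)≠ +(6,4)–+(7,4)= +(6,6)–+(7,6)=  → 3/8 unlike.
Row 7: +(7,1)–#(7,2)≠ #(7,2)–+(7,3)≠ +(7,3)–+(7,4)=  → 2/3 unlike.
Total adjacent occupied pairs: 49; unlike-type pairs: 28.
28/49 reduces to 4/7.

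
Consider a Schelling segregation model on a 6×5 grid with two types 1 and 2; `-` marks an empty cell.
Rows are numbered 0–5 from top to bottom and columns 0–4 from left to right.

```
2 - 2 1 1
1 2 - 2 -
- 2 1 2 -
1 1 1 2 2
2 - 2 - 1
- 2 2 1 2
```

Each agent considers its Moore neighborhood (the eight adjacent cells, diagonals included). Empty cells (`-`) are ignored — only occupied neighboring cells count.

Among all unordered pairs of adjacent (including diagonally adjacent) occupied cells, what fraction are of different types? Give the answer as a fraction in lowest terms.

26/45

Scan each occupied cell's neighbors to the right and below (and the two forward diagonals) so each pair is counted once.
From row 0: 4 unlike of 8 pairs (running 4/8).
From row 1: 4 unlike of 6 pairs (running 8/14).
From row 2: 7 unlike of 11 pairs (running 15/25).
From row 3: 7 unlike of 11 pairs (running 22/36).
From row 4: 2 unlike of 6 pairs (running 24/42).
From row 5: 2 unlike of 3 pairs (running 26/45).
Total adjacent occupied pairs: 45; unlike-type pairs: 26.
26/45 is already in lowest terms.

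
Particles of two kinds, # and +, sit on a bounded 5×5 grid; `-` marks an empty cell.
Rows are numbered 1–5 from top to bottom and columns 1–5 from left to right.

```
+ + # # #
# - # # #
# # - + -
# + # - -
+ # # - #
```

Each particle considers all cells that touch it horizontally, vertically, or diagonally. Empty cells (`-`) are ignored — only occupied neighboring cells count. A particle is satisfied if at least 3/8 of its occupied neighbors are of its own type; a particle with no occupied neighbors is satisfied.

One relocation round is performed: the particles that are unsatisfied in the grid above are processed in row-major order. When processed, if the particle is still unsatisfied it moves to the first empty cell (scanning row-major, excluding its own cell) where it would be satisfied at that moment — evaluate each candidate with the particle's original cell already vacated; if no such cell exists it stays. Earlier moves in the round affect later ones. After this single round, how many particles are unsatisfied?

Initially unsatisfied (in order): (1,2), (3,4), (4,2), (5,1).
  (1,2) → (4,5).
  (3,4): no empty cell satisfies it; stays.
  (4,2) → (3,5).
  (5,1) → (4,4).
Resulting grid:
+ - # # #
# - # # #
# # - + +
# - # + +
- # # - #
Unsatisfied now: (1,1), (5,5).

2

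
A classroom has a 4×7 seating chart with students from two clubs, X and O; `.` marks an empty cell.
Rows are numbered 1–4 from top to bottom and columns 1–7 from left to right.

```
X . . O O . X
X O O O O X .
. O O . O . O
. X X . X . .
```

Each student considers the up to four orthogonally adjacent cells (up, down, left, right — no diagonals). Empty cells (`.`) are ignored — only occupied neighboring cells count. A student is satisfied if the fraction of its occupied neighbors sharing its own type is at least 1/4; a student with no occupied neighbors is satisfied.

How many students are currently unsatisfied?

2

Row 1: (1,1)X 1/1 ok · (1,4)O 2/2 ok · (1,5)O 2/2 ok · (1,7)X 0/0 ok
Row 2: (2,1)X 1/2 ok · (2,2)O 2/3 ok · (2,3)O 3/3 ok · (2,4)O 3/3 ok · (2,5)O 3/4 ok · (2,6)X 0/1 unhappy
Row 3: (3,2)O 2/3 ok · (3,3)O 2/3 ok · (3,5)O 1/2 ok · (3,7)O 0/0 ok
Row 4: (4,2)X 1/2 ok · (4,3)X 1/2 ok · (4,5)X 0/1 unhappy
Unsatisfied: (2,6), (4,5) — 2 in total.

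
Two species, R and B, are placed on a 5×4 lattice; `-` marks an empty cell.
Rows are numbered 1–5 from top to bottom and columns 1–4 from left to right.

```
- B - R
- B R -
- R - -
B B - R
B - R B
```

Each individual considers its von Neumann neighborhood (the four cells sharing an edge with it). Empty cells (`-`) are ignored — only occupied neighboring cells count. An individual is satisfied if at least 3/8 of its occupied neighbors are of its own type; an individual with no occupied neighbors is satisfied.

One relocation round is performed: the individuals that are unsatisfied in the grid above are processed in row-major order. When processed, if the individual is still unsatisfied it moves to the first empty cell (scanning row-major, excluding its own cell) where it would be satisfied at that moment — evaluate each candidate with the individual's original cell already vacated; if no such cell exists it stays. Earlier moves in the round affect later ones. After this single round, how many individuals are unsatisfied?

1

Initially unsatisfied (in order): (2,2), (2,3), (3,2), (4,4), (5,3), (5,4).
  (2,2) → (1,1).
  (2,3): now satisfied by earlier moves; stays.
  (3,2) → (1,3).
  (4,4) → (2,2).
  (5,3) → (2,1).
  (5,4): now satisfied by earlier moves; stays.
Resulting grid:
B B R R
R R R -
- - - -
B B - -
B - - B
Unsatisfied now: (1,2).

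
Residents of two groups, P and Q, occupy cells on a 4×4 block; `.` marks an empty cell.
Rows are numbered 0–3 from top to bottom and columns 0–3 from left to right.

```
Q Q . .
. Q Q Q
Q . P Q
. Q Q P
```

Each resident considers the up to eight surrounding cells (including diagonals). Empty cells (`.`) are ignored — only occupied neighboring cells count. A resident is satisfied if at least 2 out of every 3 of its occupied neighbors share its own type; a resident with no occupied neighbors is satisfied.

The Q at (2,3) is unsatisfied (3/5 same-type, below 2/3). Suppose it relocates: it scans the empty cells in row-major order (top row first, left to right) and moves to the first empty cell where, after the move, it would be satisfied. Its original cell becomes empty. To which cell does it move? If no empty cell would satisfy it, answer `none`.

Vacating (2,3). Empty cells in order:
  (0,2): 4/4 same-type → satisfied — stop here.

(0,2)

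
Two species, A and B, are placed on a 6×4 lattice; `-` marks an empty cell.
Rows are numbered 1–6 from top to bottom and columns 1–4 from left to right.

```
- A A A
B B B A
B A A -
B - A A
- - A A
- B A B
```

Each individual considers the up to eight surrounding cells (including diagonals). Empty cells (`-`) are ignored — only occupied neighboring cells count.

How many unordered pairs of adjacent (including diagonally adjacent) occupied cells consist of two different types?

Scan each occupied cell's neighbors to the right and below (and the two forward diagonals) so each pair is counted once.
From row 1: 6 unlike of 10 pairs (running 6/10).
From row 2: 6 unlike of 11 pairs (running 12/21).
From row 3: 2 unlike of 7 pairs (running 14/28).
From row 4: 0 unlike of 5 pairs (running 14/33).
From row 5: 3 unlike of 6 pairs (running 17/39).
From row 6: 2 unlike of 2 pairs (running 19/41).
Total adjacent occupied pairs: 41; unlike-type pairs: 19.

19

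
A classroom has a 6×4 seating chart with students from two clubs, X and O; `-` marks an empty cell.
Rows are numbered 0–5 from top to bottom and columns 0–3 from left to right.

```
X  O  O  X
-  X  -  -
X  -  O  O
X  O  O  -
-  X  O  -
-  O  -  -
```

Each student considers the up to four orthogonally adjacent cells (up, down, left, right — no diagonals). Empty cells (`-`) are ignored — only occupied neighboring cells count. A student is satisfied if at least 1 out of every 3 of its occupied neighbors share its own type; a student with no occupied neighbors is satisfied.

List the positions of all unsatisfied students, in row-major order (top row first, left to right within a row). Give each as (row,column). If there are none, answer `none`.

(0,0), (0,3), (1,1), (4,1), (5,1)

(0,0)X 0/1 ✗
(0,1)O 1/3 ✓
(0,2)O 1/2 ✓
(0,3)X 0/1 ✗
(1,1)X 0/1 ✗
(2,0)X 1/1 ✓
(2,2)O 2/2 ✓
(2,3)O 1/1 ✓
(3,0)X 1/2 ✓
(3,1)O 1/3 ✓
(3,2)O 3/3 ✓
(4,1)X 0/3 ✗
(4,2)O 1/2 ✓
(5,1)O 0/1 ✗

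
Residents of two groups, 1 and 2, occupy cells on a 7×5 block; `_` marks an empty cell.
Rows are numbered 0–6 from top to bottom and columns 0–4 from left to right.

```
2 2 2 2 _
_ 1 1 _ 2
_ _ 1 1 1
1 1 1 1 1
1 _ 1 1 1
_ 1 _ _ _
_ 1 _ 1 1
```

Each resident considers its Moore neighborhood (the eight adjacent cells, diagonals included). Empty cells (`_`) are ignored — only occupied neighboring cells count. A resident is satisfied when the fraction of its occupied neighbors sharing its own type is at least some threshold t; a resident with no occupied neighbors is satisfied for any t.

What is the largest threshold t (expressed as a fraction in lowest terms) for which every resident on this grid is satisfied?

1/3

Row 0: (0,0)2 1/2 · (0,1)2 2/4 · (0,2)2 2/4 · (0,3)2 2/3
Row 1: (1,1)1 2/5 · (1,2)1 3/6 · (1,4)2 1/3
Row 2: (2,2)1 6/6 · (2,3)1 6/7 · (2,4)1 3/4
Row 3: (3,0)1 2/2 · (3,1)1 5/5 · (3,2)1 6/6 · (3,3)1 8/8 · (3,4)1 5/5
Row 4: (4,0)1 3/3 · (4,2)1 5/5 · (4,3)1 5/5 · (4,4)1 3/3
Row 5: (5,1)1 3/3
Row 6: (6,1)1 1/1 · (6,3)1 1/1 · (6,4)1 1/1
The smallest same-type fraction is 1/3 at (1,4), which reduces to 1/3. Any threshold above that leaves this resident unsatisfied.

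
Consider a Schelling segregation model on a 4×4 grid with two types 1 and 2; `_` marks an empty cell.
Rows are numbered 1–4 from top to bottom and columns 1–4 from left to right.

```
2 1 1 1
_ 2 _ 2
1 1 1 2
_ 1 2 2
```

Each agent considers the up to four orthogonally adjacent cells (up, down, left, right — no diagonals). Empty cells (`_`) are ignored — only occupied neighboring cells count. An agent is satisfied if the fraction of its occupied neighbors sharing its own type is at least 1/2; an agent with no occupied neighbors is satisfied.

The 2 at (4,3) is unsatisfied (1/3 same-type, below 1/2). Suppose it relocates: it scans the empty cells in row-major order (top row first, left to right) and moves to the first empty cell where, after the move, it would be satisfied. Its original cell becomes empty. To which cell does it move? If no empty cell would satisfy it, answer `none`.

(2,1)

Vacating (4,3). Empty cells in order:
  (2,1): 2/3 same-type → satisfied — stop here.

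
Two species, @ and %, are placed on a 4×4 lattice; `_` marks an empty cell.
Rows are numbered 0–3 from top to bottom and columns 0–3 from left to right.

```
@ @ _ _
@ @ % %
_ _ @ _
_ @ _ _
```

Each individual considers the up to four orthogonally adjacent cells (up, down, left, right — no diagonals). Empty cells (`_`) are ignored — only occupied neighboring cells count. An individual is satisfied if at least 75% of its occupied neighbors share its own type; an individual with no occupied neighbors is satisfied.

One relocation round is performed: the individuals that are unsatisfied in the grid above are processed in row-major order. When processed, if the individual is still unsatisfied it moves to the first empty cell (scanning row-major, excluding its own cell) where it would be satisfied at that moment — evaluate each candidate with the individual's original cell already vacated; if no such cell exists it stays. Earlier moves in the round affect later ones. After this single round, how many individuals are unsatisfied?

0

Initially unsatisfied (in order): (1,1), (1,2), (2,2).
  (1,1) → (2,0).
  (1,2) → (0,3).
  (2,2): now satisfied by earlier moves; stays.
Resulting grid:
@ @ _ %
@ _ _ %
@ _ @ _
_ @ _ _
All satisfied now.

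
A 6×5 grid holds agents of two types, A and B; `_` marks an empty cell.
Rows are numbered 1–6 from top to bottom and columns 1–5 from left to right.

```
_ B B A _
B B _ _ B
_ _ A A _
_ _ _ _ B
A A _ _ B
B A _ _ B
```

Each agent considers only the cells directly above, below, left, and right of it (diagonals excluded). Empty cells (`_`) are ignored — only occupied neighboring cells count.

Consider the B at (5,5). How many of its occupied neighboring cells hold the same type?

Occupied neighbors of (5,5): (4,5)=B, (6,5)=B.
Same type (B): 2 of 2.

2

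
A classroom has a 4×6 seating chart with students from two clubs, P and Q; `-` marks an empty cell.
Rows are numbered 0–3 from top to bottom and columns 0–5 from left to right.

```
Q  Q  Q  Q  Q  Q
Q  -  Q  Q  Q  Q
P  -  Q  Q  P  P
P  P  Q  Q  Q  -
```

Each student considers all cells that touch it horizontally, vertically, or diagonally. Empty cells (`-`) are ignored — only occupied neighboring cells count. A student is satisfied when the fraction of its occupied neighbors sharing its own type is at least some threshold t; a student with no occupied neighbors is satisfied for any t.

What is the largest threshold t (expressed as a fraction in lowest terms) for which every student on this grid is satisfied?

1/7

Row 0: (0,0)Q 2/2 · (0,1)Q 4/4 · (0,2)Q 4/4 · (0,3)Q 5/5 · (0,4)Q 5/5 · (0,5)Q 3/3
Row 1: (1,0)Q 2/3 · (1,2)Q 6/6 · (1,3)Q 7/8 · (1,4)Q 6/8 · (1,5)Q 3/5
Row 2: (2,0)P 2/3 · (2,2)Q 5/6 · (2,3)Q 7/8 · (2,4)P 1/7 · (2,5)P 1/4
Row 3: (3,0)P 2/2 · (3,1)P 2/4 · (3,2)Q 3/4 · (3,3)Q 4/5 · (3,4)Q 2/4
The smallest same-type fraction is 1/7 at (2,4), which reduces to 1/7. Any threshold above that leaves this student unsatisfied.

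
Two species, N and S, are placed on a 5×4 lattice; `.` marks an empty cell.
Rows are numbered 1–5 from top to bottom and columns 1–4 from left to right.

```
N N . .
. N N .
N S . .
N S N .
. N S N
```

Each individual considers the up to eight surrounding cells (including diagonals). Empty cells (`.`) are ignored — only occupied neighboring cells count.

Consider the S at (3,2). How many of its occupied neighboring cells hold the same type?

Occupied neighbors of (3,2): (2,2)=N, (2,3)=N, (3,1)=N, (4,1)=N, (4,2)=S, (4,3)=N.
Same type (S): 1 of 6.

1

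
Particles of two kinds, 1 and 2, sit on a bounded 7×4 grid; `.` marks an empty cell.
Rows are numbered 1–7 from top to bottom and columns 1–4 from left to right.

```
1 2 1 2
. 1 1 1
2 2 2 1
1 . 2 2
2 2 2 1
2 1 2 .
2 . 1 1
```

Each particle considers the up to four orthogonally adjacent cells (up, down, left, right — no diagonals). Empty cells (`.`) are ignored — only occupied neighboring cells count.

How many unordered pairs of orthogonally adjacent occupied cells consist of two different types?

Scan each occupied cell's neighbors to the right and below so each pair is counted once.
From row 1: 5 unlike of 6 pairs (running 5/6).
From row 2: 2 unlike of 5 pairs (running 7/11).
From row 3: 3 unlike of 6 pairs (running 10/17).
From row 4: 2 unlike of 4 pairs (running 12/21).
From row 5: 2 unlike of 6 pairs (running 14/27).
From row 6: 3 unlike of 4 pairs (running 17/31).
From row 7: 0 unlike of 1 pairs (running 17/32).
Total adjacent occupied pairs: 32; unlike-type pairs: 17.

17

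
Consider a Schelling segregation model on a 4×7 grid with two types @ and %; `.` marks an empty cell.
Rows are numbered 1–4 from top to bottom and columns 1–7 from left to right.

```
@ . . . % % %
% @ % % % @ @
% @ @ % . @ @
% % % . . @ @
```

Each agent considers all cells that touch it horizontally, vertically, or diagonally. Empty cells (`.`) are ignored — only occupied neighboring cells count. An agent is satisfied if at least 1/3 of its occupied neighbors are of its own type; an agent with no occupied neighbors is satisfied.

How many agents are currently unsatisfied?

3

(1,1)@ 1/2 ok
(1,5)% 3/4 ok
(1,6)% 3/5 ok
(1,7)% 1/3 ok
(2,1)% 1/4 unhappy
(2,2)@ 3/6 ok
(2,3)% 2/5 ok
(2,4)% 4/5 ok
(2,5)% 4/6 ok
(2,6)@ 3/7 ok
(2,7)@ 3/5 ok
(3,1)% 3/5 ok
(3,2)@ 2/8 unhappy
(3,3)@ 2/7 unhappy
(3,4)% 4/5 ok
(3,6)@ 5/6 ok
(3,7)@ 5/5 ok
(4,1)% 2/3 ok
(4,2)% 3/5 ok
(4,3)% 2/4 ok
(4,6)@ 3/3 ok
(4,7)@ 3/3 ok
Unsatisfied: (2,1), (3,2), (3,3) — 3 in total.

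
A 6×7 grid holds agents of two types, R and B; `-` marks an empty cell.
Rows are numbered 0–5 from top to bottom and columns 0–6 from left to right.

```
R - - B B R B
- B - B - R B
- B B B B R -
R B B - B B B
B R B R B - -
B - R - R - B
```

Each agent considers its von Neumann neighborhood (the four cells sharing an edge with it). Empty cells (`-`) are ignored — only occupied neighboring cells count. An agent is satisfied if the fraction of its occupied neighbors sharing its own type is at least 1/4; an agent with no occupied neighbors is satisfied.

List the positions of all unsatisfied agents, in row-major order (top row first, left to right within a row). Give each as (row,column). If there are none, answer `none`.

(3,0), (4,1), (4,3), (5,2), (5,4)

Row 0: (0,0)R 0/0 satisfied · (0,3)B 2/2 satisfied · (0,4)B 1/2 satisfied · (0,5)R 1/3 satisfied · (0,6)B 1/2 satisfied
Row 1: (1,1)B 1/1 satisfied · (1,3)B 2/2 satisfied · (1,5)R 2/3 satisfied · (1,6)B 1/2 satisfied
Row 2: (2,1)B 3/3 satisfied · (2,2)B 3/3 satisfied · (2,3)B 3/3 satisfied · (2,4)B 2/3 satisfied · (2,5)R 1/3 satisfied
Row 3: (3,0)R 0/2 not · (3,1)B 2/4 satisfied · (3,2)B 3/3 satisfied · (3,4)B 3/3 satisfied · (3,5)B 2/3 satisfied · (3,6)B 1/1 satisfied
Row 4: (4,0)B 1/3 satisfied · (4,1)R 0/3 not · (4,2)B 1/4 satisfied · (4,3)R 0/2 not · (4,4)B 1/3 satisfied
Row 5: (5,0)B 1/1 satisfied · (5,2)R 0/1 not · (5,4)R 0/1 not · (5,6)B 0/0 satisfied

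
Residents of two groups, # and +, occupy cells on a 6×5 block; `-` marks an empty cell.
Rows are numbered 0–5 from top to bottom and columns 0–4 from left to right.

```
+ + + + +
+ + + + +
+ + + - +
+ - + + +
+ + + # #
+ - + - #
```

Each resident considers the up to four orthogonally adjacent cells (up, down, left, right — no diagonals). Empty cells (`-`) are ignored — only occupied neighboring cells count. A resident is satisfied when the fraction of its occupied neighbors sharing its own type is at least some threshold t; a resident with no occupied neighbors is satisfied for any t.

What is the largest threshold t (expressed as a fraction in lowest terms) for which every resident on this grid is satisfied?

Row 0: (0,0)+ 2/2 · (0,1)+ 3/3 · (0,2)+ 3/3 · (0,3)+ 3/3 · (0,4)+ 2/2
Row 1: (1,0)+ 3/3 · (1,1)+ 4/4 · (1,2)+ 4/4 · (1,3)+ 3/3 · (1,4)+ 3/3
Row 2: (2,0)+ 3/3 · (2,1)+ 3/3 · (2,2)+ 3/3 · (2,4)+ 2/2
Row 3: (3,0)+ 2/2 · (3,2)+ 3/3 · (3,3)+ 2/3 · (3,4)+ 2/3
Row 4: (4,0)+ 3/3 · (4,1)+ 2/2 · (4,2)+ 3/4 · (4,3)# 1/3 · (4,4)# 2/3
Row 5: (5,0)+ 1/1 · (5,2)+ 1/1 · (5,4)# 1/1
The smallest same-type fraction is 1/3 at (4,3), which reduces to 1/3. Any threshold above that leaves this resident unsatisfied.

1/3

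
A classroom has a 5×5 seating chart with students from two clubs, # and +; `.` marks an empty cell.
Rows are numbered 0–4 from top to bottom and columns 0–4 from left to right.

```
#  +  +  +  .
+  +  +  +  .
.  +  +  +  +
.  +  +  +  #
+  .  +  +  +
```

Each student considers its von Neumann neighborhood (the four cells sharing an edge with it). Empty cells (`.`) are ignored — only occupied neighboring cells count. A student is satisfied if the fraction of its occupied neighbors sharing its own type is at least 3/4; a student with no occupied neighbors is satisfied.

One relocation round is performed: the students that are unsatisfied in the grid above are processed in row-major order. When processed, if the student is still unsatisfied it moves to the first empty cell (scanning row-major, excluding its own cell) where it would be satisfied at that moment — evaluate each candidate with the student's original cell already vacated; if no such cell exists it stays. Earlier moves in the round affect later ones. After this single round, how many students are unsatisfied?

1

Initially unsatisfied (in order): (0,0), (0,1), (1,0), (2,4), (3,4), (4,4).
  (0,0): no empty cell satisfies it; stays.
  (0,1) → (0,4).
  (1,0) → (1,4).
  (2,4) → (2,0).
  (3,4): no empty cell satisfies it; stays.
  (4,4) → (3,0).
Resulting grid:
# . + + +
. + + + +
+ + + + .
+ + + + #
+ . + + .
Unsatisfied now: (3,4).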